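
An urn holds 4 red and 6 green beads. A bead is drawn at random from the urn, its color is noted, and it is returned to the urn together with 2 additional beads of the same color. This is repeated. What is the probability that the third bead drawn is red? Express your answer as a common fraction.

2/5

Sum over the four possibilities for the first two draws (red/not-red each), tracking how the red count and total change by +2 per draw.
P(third is red) = 2/5 ≈ 0.4000. (In a Pólya urn every draw has the same marginal probability 4/10.)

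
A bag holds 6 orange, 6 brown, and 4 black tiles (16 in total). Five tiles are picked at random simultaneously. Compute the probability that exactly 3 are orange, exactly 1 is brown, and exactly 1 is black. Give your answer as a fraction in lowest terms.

Unordered draws without replacement: count favorable combinations over C(16,5).
Favorable = C(6,3) · C(6,1) · C(4,1) = 480; total = C(16,5) = 4368.
P = 480/4368 = 10/91 ≈ 0.1099.

10/91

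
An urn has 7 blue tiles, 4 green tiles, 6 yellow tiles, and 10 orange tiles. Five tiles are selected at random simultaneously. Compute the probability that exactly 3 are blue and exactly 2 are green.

7/2691

Unordered draws without replacement: count favorable combinations over C(27,5).
Favorable = C(7,3) · C(4,2) · C(6,0) · C(10,0) = 210; total = C(27,5) = 80730.
P = 210/80730 = 7/2691 ≈ 0.0026.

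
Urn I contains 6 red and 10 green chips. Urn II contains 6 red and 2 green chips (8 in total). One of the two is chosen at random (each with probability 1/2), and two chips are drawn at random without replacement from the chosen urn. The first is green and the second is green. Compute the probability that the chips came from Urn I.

P(E | Urn I) = 3/8; P(E | Urn II) = 1/28.
P(E) = 1/2·3/8 + 1/2·1/28 = 23/112.
By Bayes' rule, P(Urn I | E) = 3/16 / 23/112 = 21/23 ≈ 0.9130.

21/23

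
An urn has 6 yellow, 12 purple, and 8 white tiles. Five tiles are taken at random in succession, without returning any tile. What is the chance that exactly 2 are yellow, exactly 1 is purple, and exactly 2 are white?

Unordered draws without replacement: count favorable combinations over C(26,5).
Favorable = C(6,2) · C(12,1) · C(8,2) = 5040; total = C(26,5) = 65780.
P = 5040/65780 = 252/3289 ≈ 0.0766.

252/3289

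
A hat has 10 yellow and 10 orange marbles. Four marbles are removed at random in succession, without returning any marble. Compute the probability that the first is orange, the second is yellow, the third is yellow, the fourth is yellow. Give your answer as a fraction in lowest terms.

Multiply the conditional probability of each draw in order, without replacement, so each draw removes one from its color and from the total.
P = (10/20) · (10/19) · (9/18) · (8/17) = 20/323 ≈ 0.0619.

20/323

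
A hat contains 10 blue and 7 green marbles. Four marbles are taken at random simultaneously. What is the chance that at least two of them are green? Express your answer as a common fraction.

19/34

Sum the hypergeometric tail for j = 2,…,4 green marbles.
Favorable = C(7,2)·C(10,2) + C(7,3)·C(10,1) + C(7,4)·C(10,0) = 1330; total = C(17,4) = 2380.
P = 1330/2380 = 19/34 ≈ 0.5588.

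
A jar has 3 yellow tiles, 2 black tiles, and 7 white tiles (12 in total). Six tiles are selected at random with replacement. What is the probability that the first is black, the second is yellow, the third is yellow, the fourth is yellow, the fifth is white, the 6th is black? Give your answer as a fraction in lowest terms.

7/27648

Multiply the conditional probability of each draw in order, with replacement (the composition resets each draw).
P = (2/12) · (3/12) · (3/12) · (3/12) · (7/12) · (2/12) = 7/27648 ≈ 0.0003.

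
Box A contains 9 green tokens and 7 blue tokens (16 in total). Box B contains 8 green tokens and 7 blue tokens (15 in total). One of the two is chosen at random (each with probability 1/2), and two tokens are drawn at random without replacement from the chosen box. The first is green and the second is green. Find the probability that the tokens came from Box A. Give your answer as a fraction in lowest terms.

P(E | Box A) = 3/10; P(E | Box B) = 4/15.
P(E) = 1/2·3/10 + 1/2·4/15 = 17/60.
By Bayes' rule, P(Box A | E) = 3/20 / 17/60 = 9/17 ≈ 0.5294.

9/17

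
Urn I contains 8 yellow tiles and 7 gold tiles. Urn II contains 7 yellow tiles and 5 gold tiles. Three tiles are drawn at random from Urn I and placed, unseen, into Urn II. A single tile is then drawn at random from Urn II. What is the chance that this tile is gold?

32/75

Condition on how many of the transferred tiles are gold (from Urn I: 7 gold of 15; then Urn II has 15 total).
  0 gold: C(7,0)C(8,3)/C(15,3) = 8/65; then P = 5/15
  1 gold: C(7,1)C(8,2)/C(15,3) = 28/65; then P = 6/15
  2 gold: C(7,2)C(8,1)/C(15,3) = 24/65; then P = 7/15
  3 gold: C(7,3)C(8,0)/C(15,3) = 1/13; then P = 8/15
P(gold from Urn II) = 32/75 ≈ 0.4267.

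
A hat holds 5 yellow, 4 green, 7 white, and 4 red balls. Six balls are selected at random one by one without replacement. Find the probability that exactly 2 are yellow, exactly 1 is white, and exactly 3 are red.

7/969

Unordered draws without replacement: count favorable combinations over C(20,6).
Favorable = C(5,2) · C(4,0) · C(7,1) · C(4,3) = 280; total = C(20,6) = 38760.
P = 280/38760 = 7/969 ≈ 0.0072.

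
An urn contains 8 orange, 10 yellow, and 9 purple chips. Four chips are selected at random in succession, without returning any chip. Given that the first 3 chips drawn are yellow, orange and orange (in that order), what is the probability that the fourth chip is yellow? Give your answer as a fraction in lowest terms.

3/8

After removing 2 orange, 1 yellow, the urn has 9 yellow out of 24 remaining.
P(fourth is yellow | given) = 9/24 = 3/8 ≈ 0.3750.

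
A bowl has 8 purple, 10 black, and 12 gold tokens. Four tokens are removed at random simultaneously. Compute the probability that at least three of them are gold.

Sum the hypergeometric tail for j = 3,…,4 gold tokens.
Favorable = C(12,3)·C(18,1) + C(12,4)·C(18,0) = 4455; total = C(30,4) = 27405.
P = 4455/27405 = 33/203 ≈ 0.1626.

33/203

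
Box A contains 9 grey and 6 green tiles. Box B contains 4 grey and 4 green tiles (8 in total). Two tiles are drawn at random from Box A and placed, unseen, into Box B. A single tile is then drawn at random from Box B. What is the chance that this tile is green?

Condition on how many of the transferred tiles are green (from Box A: 6 green of 15; then Box B has 10 total).
  0 green: C(6,0)C(9,2)/C(15,2) = 12/35; then P = 4/10
  1 green: C(6,1)C(9,1)/C(15,2) = 18/35; then P = 5/10
  2 green: C(6,2)C(9,0)/C(15,2) = 1/7; then P = 6/10
P(green from Box B) = 12/25 ≈ 0.4800.

12/25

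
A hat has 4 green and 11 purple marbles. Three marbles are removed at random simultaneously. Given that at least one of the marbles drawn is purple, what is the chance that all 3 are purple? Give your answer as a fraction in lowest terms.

15/41

P(all 3 purple) = C(11,3)/C(15,3) = 33/91; P(at least one purple) = 1 − C(4,3)/C(15,3) = 451/455.
Since 'all 3 purple' ⊆ 'at least one purple', P(all 3 | at least one) = 33/91 / 451/455 = 15/41 ≈ 0.3659.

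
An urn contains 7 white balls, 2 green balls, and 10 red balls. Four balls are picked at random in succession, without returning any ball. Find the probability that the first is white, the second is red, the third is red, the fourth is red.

35/646

Multiply the conditional probability of each draw in order, without replacement, so each draw removes one from its color and from the total.
P = (7/19) · (10/18) · (9/17) · (8/16) = 35/646 ≈ 0.0542.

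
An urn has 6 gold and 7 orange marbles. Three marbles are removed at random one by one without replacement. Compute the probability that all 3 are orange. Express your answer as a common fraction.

Unordered draws without replacement: count favorable combinations over C(13,3).
Favorable = C(6,0) · C(7,3) = 35; total = C(13,3) = 286.
P = 35/286 = 35/286 ≈ 0.1224.

35/286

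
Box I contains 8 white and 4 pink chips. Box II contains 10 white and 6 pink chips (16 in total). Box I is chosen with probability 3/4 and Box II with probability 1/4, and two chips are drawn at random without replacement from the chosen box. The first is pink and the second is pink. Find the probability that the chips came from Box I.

P(E | Box I) = 1/11; P(E | Box II) = 1/8.
P(E) = 3/4·1/11 + 1/4·1/8 = 35/352.
By Bayes' rule, P(Box I | E) = 3/44 / 35/352 = 24/35 ≈ 0.6857.

24/35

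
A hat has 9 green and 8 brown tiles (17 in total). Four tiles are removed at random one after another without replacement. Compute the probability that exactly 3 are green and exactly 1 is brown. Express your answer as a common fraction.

24/85

Unordered draws without replacement: count favorable combinations over C(17,4).
Favorable = C(9,3) · C(8,1) = 672; total = C(17,4) = 2380.
P = 672/2380 = 24/85 ≈ 0.2824.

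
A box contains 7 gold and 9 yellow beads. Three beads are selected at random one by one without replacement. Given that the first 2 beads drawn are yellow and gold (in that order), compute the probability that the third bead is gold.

3/7

After removing 1 gold, 1 yellow, the box has 6 gold out of 14 remaining.
P(third is gold | given) = 6/14 = 3/7 ≈ 0.4286.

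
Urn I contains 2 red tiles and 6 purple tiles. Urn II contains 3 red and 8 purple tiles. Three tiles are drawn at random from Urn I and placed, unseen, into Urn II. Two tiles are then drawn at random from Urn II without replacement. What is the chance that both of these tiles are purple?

1333/2548

Condition on how many of the transferred tiles are purple (from Urn I: 6 purple of 8; then Urn II has 14 total).
  1 purple: C(6,1)C(2,2)/C(8,3) = 3/28; then P = C(9,2)/C(14,2) = 36/91
  2 purple: C(6,2)C(2,1)/C(8,3) = 15/28; then P = C(10,2)/C(14,2) = 45/91
  3 purple: C(6,3)C(2,0)/C(8,3) = 5/14; then P = C(11,2)/C(14,2) = 55/91
P(both purple) = 1333/2548 ≈ 0.5232.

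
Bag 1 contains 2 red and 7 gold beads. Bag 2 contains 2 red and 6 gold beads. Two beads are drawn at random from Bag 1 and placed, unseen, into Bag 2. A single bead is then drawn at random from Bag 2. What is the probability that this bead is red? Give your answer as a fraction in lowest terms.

11/45

Condition on how many of the transferred beads are red (from Bag 1: 2 red of 9; then Bag 2 has 10 total).
  0 red: C(2,0)C(7,2)/C(9,2) = 7/12; then P = 2/10
  1 red: C(2,1)C(7,1)/C(9,2) = 7/18; then P = 3/10
  2 red: C(2,2)C(7,0)/C(9,2) = 1/36; then P = 4/10
P(red from Bag 2) = 11/45 ≈ 0.2444.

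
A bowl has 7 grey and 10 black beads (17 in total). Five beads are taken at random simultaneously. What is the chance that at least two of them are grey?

319/442

Sum the hypergeometric tail for j = 2,…,5 grey beads.
Favorable = C(7,2)·C(10,3) + C(7,3)·C(10,2) + C(7,4)·C(10,1) + C(7,5)·C(10,0) = 4466; total = C(17,5) = 6188.
P = 4466/6188 = 319/442 ≈ 0.7217.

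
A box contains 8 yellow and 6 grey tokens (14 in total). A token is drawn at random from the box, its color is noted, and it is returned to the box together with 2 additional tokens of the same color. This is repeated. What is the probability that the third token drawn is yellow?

4/7

Sum over the four possibilities for the first two draws (yellow/not-yellow each), tracking how the yellow count and total change by +2 per draw.
P(third is yellow) = 4/7 ≈ 0.5714. (In a Pólya urn every draw has the same marginal probability 8/14.)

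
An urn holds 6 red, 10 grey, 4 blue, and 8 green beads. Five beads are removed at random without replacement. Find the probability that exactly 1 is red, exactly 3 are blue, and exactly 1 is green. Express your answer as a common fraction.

8/4095

Unordered draws without replacement: count favorable combinations over C(28,5).
Favorable = C(6,1) · C(10,0) · C(4,3) · C(8,1) = 192; total = C(28,5) = 98280.
P = 192/98280 = 8/4095 ≈ 0.0020.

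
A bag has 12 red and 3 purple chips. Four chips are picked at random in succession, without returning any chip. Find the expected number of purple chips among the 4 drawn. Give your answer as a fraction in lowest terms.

By linearity of expectation, E[X] = Σ P(draw i is purple); by symmetry each draw (even without replacement) has P(purple) = 3/15.
E[X] = 4 · 3/15 = 4/5 ≈ 0.8000.

4/5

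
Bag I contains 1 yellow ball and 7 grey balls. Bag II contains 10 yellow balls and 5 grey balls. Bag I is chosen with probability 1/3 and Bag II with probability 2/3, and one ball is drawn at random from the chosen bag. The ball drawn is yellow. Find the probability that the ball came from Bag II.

32/35

P(yellow | Bag I) = 1/8; P(yellow | Bag II) = 2/3.
P(yellow) = 1/3·1/8 + 2/3·2/3 = 35/72.
By Bayes' rule, P(Bag II | yellow) = 4/9 / 35/72 = 32/35 ≈ 0.9143.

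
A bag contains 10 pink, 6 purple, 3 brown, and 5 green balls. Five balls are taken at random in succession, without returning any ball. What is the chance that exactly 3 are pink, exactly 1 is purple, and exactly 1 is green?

150/1771

Unordered draws without replacement: count favorable combinations over C(24,5).
Favorable = C(10,3) · C(6,1) · C(3,0) · C(5,1) = 3600; total = C(24,5) = 42504.
P = 3600/42504 = 150/1771 ≈ 0.0847.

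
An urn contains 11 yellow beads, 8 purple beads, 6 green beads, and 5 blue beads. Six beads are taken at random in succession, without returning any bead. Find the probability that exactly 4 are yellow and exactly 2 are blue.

44/7917

Unordered draws without replacement: count favorable combinations over C(30,6).
Favorable = C(11,4) · C(8,0) · C(6,0) · C(5,2) = 3300; total = C(30,6) = 593775.
P = 3300/593775 = 44/7917 ≈ 0.0056.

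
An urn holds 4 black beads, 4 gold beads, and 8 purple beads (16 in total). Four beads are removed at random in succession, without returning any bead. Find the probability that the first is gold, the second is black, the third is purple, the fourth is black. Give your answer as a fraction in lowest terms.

Multiply the conditional probability of each draw in order, without replacement, so each draw removes one from its color and from the total.
P = (4/16) · (4/15) · (8/14) · (3/13) = 4/455 ≈ 0.0088.

4/455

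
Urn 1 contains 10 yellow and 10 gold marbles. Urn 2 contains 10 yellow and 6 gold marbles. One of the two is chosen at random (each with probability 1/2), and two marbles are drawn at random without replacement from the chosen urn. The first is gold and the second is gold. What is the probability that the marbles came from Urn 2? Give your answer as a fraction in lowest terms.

P(E | Urn 1) = 9/38; P(E | Urn 2) = 1/8.
P(E) = 1/2·9/38 + 1/2·1/8 = 55/304.
By Bayes' rule, P(Urn 2 | E) = 1/16 / 55/304 = 19/55 ≈ 0.3455.

19/55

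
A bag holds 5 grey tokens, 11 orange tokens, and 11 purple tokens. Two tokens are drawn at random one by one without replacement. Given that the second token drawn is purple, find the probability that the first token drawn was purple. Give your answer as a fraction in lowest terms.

P(first=purple and the second token drawn is purple) = (11/27)·(10/26) = 55/351.
P(the second token drawn is purple) = Σ over first color = 55/702 + 121/702 + 55/351 = 11/27.
By Bayes, P(first=purple | the second token drawn is purple) = 55/351 / 11/27 = 5/13 ≈ 0.3846.

5/13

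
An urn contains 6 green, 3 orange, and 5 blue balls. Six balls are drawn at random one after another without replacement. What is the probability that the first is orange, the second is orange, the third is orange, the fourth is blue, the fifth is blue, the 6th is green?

1/3003

Multiply the conditional probability of each draw in order, without replacement, so each draw removes one from its color and from the total.
P = (3/14) · (2/13) · (1/12) · (5/11) · (4/10) · (6/9) = 1/3003 ≈ 0.0003.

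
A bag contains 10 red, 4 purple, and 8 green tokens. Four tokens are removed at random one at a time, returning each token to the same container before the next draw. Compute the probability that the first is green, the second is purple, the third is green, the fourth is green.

128/14641

Multiply the conditional probability of each draw in order, with replacement (the composition resets each draw).
P = (8/22) · (4/22) · (8/22) · (8/22) = 128/14641 ≈ 0.0087.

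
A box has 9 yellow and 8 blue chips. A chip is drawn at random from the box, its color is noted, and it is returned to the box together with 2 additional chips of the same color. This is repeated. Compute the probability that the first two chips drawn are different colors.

144/323

Either yellow then blue, or blue then yellow; after the first draw the total is 19.
P = (9/17)·(8/19) + (8/17)·(9/19) = 144/323 ≈ 0.4458.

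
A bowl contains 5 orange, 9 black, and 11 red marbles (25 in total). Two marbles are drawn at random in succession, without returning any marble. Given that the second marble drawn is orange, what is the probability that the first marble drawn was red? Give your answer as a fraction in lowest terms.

11/24

P(first=red and the second marble drawn is orange) = (11/25)·(5/24) = 11/120.
P(the second marble drawn is orange) = Σ over first color = 1/30 + 3/40 + 11/120 = 1/5.
By Bayes, P(first=red | the second marble drawn is orange) = 11/120 / 1/5 = 11/24 ≈ 0.4583.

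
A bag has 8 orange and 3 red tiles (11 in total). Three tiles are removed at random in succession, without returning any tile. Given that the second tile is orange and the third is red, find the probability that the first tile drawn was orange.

7/9

P(first=orange and the second tile is orange and the third is red) = (8/11)·(7/10)·(3/9) = 28/165.
P(E) = Σ over first color = 28/165 + 8/165 = 12/55.
By Bayes, P(first=orange | E) = 28/165 / 12/55 = 7/9 ≈ 0.7778.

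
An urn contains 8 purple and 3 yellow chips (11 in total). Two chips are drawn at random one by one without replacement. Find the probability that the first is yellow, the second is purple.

Multiply the conditional probability of each draw in order, without replacement, so each draw removes one from its color and from the total.
P = (3/11) · (8/10) = 12/55 ≈ 0.2182.

12/55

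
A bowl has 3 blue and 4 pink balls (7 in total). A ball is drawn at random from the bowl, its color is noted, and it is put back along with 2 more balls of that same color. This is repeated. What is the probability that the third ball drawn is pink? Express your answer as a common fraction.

Sum over the four possibilities for the first two draws (pink/not-pink each), tracking how the pink count and total change by +2 per draw.
P(third is pink) = 4/7 ≈ 0.5714. (In a Pólya urn every draw has the same marginal probability 4/7.)

4/7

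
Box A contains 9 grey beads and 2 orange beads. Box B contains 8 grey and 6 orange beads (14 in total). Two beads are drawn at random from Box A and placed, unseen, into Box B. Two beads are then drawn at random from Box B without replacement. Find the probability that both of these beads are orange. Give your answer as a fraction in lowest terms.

Condition on how many of the transferred beads are orange (from Box A: 2 orange of 11; then Box B has 16 total).
  0 orange: C(2,0)C(9,2)/C(11,2) = 36/55; then P = C(6,2)/C(16,2) = 1/8
  1 orange: C(2,1)C(9,1)/C(11,2) = 18/55; then P = C(7,2)/C(16,2) = 7/40
  2 orange: C(2,2)C(9,0)/C(11,2) = 1/55; then P = C(8,2)/C(16,2) = 7/30
P(both orange) = 43/300 ≈ 0.1433.

43/300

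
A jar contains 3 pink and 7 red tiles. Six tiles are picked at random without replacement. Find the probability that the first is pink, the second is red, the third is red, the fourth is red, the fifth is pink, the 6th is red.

1/30

Multiply the conditional probability of each draw in order, without replacement, so each draw removes one from its color and from the total.
P = (3/10) · (7/9) · (6/8) · (5/7) · (2/6) · (4/5) = 1/30 ≈ 0.0333.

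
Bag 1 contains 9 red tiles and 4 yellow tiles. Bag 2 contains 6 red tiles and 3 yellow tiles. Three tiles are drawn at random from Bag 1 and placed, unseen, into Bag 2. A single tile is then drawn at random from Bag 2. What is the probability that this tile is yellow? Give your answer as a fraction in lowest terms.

Condition on how many of the transferred tiles are yellow (from Bag 1: 4 yellow of 13; then Bag 2 has 12 total).
  0 yellow: C(4,0)C(9,3)/C(13,3) = 42/143; then P = 3/12
  1 yellow: C(4,1)C(9,2)/C(13,3) = 72/143; then P = 4/12
  2 yellow: C(4,2)C(9,1)/C(13,3) = 27/143; then P = 5/12
  3 yellow: C(4,3)C(9,0)/C(13,3) = 2/143; then P = 6/12
P(yellow from Bag 2) = 17/52 ≈ 0.3269.

17/52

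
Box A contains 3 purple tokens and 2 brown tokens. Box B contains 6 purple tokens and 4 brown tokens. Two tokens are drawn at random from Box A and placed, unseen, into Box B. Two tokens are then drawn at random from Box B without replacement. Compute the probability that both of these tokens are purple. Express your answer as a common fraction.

15/44

Condition on how many of the transferred tokens are purple (from Box A: 3 purple of 5; then Box B has 12 total).
  0 purple: C(3,0)C(2,2)/C(5,2) = 1/10; then P = C(6,2)/C(12,2) = 5/22
  1 purple: C(3,1)C(2,1)/C(5,2) = 3/5; then P = C(7,2)/C(12,2) = 7/22
  2 purple: C(3,2)C(2,0)/C(5,2) = 3/10; then P = C(8,2)/C(12,2) = 14/33
P(both purple) = 15/44 ≈ 0.3409.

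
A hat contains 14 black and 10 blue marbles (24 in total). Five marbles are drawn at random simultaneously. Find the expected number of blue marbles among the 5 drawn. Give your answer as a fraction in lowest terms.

By linearity of expectation, E[X] = Σ P(draw i is blue); by symmetry each draw (even without replacement) has P(blue) = 10/24.
E[X] = 5 · 10/24 = 25/12 ≈ 2.0833.

25/12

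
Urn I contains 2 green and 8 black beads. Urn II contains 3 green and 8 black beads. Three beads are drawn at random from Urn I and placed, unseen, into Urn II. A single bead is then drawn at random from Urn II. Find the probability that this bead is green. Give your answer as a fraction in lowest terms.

9/35

Condition on how many of the transferred beads are green (from Urn I: 2 green of 10; then Urn II has 14 total).
  0 green: C(2,0)C(8,3)/C(10,3) = 7/15; then P = 3/14
  1 green: C(2,1)C(8,2)/C(10,3) = 7/15; then P = 4/14
  2 green: C(2,2)C(8,1)/C(10,3) = 1/15; then P = 5/14
P(green from Urn II) = 9/35 ≈ 0.2571.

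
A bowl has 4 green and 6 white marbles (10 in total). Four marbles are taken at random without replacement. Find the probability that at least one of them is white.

209/210

Use the complement: P(at least one white) = 1 − P(no white).
P(none) = C(4,4)/C(10,4) = 1/210.
So P = 1 − 1/210 = 209/210 ≈ 0.9952.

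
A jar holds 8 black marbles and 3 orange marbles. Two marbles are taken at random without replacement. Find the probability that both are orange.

Unordered draws without replacement: count favorable combinations over C(11,2).
Favorable = C(8,0) · C(3,2) = 3; total = C(11,2) = 55.
P = 3/55 = 3/55 ≈ 0.0545.

3/55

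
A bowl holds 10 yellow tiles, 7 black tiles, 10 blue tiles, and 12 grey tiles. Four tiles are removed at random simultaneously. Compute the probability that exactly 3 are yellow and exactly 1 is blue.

Unordered draws without replacement: count favorable combinations over C(39,4).
Favorable = C(10,3) · C(7,0) · C(10,1) · C(12,0) = 1200; total = C(39,4) = 82251.
P = 1200/82251 = 400/27417 ≈ 0.0146.

400/27417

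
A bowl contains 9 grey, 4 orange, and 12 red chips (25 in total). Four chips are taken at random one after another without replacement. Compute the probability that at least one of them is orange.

1333/2530

Use the complement: P(at least one orange) = 1 − P(no orange).
P(none) = C(21,4)/C(25,4) = 5985/12650.
So P = 1 − 5985/12650 = 1333/2530 ≈ 0.5269.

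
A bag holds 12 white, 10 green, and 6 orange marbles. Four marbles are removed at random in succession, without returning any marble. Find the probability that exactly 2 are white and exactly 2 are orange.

22/455

Unordered draws without replacement: count favorable combinations over C(28,4).
Favorable = C(12,2) · C(10,0) · C(6,2) = 990; total = C(28,4) = 20475.
P = 990/20475 = 22/455 ≈ 0.0484.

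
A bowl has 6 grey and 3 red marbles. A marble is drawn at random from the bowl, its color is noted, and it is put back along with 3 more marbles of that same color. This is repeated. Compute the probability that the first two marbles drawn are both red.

1/6

After a red draw the bowl holds 6 red out of 12.
P = (3/9)·(6/12) = 1/6 ≈ 0.1667.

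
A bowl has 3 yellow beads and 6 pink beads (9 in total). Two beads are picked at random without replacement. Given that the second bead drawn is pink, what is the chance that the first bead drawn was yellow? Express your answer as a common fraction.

P(first=yellow and the second bead drawn is pink) = (3/9)·(6/8) = 1/4.
P(the second bead drawn is pink) = Σ over first color = 1/4 + 5/12 = 2/3.
By Bayes, P(first=yellow | the second bead drawn is pink) = 1/4 / 2/3 = 3/8 ≈ 0.3750.

3/8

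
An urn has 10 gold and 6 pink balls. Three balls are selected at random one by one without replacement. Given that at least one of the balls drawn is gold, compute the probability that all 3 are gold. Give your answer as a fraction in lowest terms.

2/9

P(all 3 gold) = C(10,3)/C(16,3) = 3/14; P(at least one gold) = 1 − C(6,3)/C(16,3) = 27/28.
Since 'all 3 gold' ⊆ 'at least one gold', P(all 3 | at least one) = 3/14 / 27/28 = 2/9 ≈ 0.2222.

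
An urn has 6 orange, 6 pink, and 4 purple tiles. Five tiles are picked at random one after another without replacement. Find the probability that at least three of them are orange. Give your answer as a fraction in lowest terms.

Sum the hypergeometric tail for j = 3,…,5 orange tiles.
Favorable = C(6,3)·C(10,2) + C(6,4)·C(10,1) + C(6,5)·C(10,0) = 1056; total = C(16,5) = 4368.
P = 1056/4368 = 22/91 ≈ 0.2418.

22/91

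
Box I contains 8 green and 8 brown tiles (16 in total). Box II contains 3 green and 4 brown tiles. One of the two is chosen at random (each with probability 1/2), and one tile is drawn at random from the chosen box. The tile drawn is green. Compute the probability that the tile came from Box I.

P(green | Box I) = 1/2; P(green | Box II) = 3/7.
P(green) = 1/2·1/2 + 1/2·3/7 = 13/28.
By Bayes' rule, P(Box I | green) = 1/4 / 13/28 = 7/13 ≈ 0.5385.

7/13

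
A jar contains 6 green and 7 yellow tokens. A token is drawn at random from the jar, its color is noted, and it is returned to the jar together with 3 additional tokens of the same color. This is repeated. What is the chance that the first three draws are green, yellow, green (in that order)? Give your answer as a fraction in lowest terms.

Track the composition after each reinforcement of +3.
P = (6/13) · (7/16) · (9/19) = 189/1976 ≈ 0.0956.

189/1976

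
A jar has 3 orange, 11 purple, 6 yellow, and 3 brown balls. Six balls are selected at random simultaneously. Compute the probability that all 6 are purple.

Unordered draws without replacement: count favorable combinations over C(23,6).
Favorable = C(3,0) · C(11,6) · C(6,0) · C(3,0) = 462; total = C(23,6) = 100947.
P = 462/100947 = 2/437 ≈ 0.0046.

2/437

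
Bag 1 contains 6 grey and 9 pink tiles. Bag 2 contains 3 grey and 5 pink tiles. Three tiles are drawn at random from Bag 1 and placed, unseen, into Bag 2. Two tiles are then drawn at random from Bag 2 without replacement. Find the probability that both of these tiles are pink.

Condition on how many of the transferred tiles are pink (from Bag 1: 9 pink of 15; then Bag 2 has 11 total).
  0 pink: C(9,0)C(6,3)/C(15,3) = 4/91; then P = C(5,2)/C(11,2) = 2/11
  1 pink: C(9,1)C(6,2)/C(15,3) = 27/91; then P = C(6,2)/C(11,2) = 3/11
  2 pink: C(9,2)C(6,1)/C(15,3) = 216/455; then P = C(7,2)/C(11,2) = 21/55
  3 pink: C(9,3)C(6,0)/C(15,3) = 12/65; then P = C(8,2)/C(11,2) = 28/55
P(both pink) = 701/1925 ≈ 0.3642.

701/1925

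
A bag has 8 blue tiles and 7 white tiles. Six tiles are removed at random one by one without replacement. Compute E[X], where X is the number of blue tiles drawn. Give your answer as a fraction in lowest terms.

By linearity of expectation, E[X] = Σ P(draw i is blue); by symmetry each draw (even without replacement) has P(blue) = 8/15.
E[X] = 6 · 8/15 = 16/5 ≈ 3.2000.

16/5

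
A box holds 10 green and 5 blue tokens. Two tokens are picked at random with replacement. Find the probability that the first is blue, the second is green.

Multiply the conditional probability of each draw in order, with replacement (the composition resets each draw).
P = (5/15) · (10/15) = 2/9 ≈ 0.2222.

2/9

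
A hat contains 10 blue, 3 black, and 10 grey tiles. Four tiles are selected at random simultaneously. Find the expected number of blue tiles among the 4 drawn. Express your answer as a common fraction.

40/23

By linearity of expectation, E[X] = Σ P(draw i is blue); by symmetry each draw (even without replacement) has P(blue) = 10/23.
E[X] = 4 · 10/23 = 40/23 ≈ 1.7391.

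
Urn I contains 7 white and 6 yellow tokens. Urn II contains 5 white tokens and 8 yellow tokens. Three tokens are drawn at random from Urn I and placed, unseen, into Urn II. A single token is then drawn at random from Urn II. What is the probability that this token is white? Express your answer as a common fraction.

Condition on how many of the transferred tokens are white (from Urn I: 7 white of 13; then Urn II has 16 total).
  0 white: C(7,0)C(6,3)/C(13,3) = 10/143; then P = 5/16
  1 white: C(7,1)C(6,2)/C(13,3) = 105/286; then P = 6/16
  2 white: C(7,2)C(6,1)/C(13,3) = 63/143; then P = 7/16
  3 white: C(7,3)C(6,0)/C(13,3) = 35/286; then P = 8/16
P(white from Urn II) = 43/104 ≈ 0.4135.

43/104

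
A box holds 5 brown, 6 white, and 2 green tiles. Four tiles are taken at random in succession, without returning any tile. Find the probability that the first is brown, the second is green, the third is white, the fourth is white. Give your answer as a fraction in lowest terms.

5/286

Multiply the conditional probability of each draw in order, without replacement, so each draw removes one from its color and from the total.
P = (5/13) · (2/12) · (6/11) · (5/10) = 5/286 ≈ 0.0175.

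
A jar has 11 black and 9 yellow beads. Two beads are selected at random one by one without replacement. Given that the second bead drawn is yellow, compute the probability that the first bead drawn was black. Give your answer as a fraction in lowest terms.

11/19

P(first=black and the second bead drawn is yellow) = (11/20)·(9/19) = 99/380.
P(the second bead drawn is yellow) = Σ over first color = 99/380 + 18/95 = 9/20.
By Bayes, P(first=black | the second bead drawn is yellow) = 99/380 / 9/20 = 11/19 ≈ 0.5789.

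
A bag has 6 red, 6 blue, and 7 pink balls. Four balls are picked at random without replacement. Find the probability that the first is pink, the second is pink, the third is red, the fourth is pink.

35/2584

Multiply the conditional probability of each draw in order, without replacement, so each draw removes one from its color and from the total.
P = (7/19) · (6/18) · (6/17) · (5/16) = 35/2584 ≈ 0.0135.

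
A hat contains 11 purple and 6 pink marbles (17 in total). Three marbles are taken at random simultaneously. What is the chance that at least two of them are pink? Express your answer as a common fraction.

37/136

Sum the hypergeometric tail for j = 2,…,3 pink marbles.
Favorable = C(6,2)·C(11,1) + C(6,3)·C(11,0) = 185; total = C(17,3) = 680.
P = 185/680 = 37/136 ≈ 0.2721.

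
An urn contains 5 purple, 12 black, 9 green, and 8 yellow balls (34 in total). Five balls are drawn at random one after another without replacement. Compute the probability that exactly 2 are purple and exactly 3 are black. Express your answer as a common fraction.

25/3162

Unordered draws without replacement: count favorable combinations over C(34,5).
Favorable = C(5,2) · C(12,3) · C(9,0) · C(8,0) = 2200; total = C(34,5) = 278256.
P = 2200/278256 = 25/3162 ≈ 0.0079.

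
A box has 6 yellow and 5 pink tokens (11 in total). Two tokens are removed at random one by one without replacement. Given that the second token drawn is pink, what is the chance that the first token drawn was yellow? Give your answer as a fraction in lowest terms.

3/5

P(first=yellow and the second token drawn is pink) = (6/11)·(5/10) = 3/11.
P(the second token drawn is pink) = Σ over first color = 3/11 + 2/11 = 5/11.
By Bayes, P(first=yellow | the second token drawn is pink) = 3/11 / 5/11 = 3/5 ≈ 0.6000.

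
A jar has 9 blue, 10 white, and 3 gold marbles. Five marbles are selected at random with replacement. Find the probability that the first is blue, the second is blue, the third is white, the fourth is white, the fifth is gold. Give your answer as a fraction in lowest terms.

6075/1288408

Multiply the conditional probability of each draw in order, with replacement (the composition resets each draw).
P = (9/22) · (9/22) · (10/22) · (10/22) · (3/22) = 6075/1288408 ≈ 0.0047.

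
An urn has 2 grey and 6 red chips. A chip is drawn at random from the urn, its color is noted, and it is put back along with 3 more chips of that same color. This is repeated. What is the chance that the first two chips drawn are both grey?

After a grey draw the urn holds 5 grey out of 11.
P = (2/8)·(5/11) = 5/44 ≈ 0.1136.

5/44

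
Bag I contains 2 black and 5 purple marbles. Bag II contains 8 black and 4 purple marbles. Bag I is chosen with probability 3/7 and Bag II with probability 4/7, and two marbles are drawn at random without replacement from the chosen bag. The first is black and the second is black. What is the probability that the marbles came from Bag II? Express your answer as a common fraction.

392/425

P(E | Bag I) = 1/21; P(E | Bag II) = 14/33.
P(E) = 3/7·1/21 + 4/7·14/33 = 425/1617.
By Bayes' rule, P(Bag II | E) = 8/33 / 425/1617 = 392/425 ≈ 0.9224.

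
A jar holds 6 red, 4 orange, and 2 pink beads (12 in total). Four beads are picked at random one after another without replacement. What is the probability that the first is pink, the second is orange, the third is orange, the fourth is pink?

Multiply the conditional probability of each draw in order, without replacement, so each draw removes one from its color and from the total.
P = (2/12) · (4/11) · (3/10) · (1/9) = 1/495 ≈ 0.0020.

1/495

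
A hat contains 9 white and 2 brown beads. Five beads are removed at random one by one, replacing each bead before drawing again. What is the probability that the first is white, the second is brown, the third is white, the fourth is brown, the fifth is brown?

Multiply the conditional probability of each draw in order, with replacement (the composition resets each draw).
P = (9/11) · (2/11) · (9/11) · (2/11) · (2/11) = 648/161051 ≈ 0.0040.

648/161051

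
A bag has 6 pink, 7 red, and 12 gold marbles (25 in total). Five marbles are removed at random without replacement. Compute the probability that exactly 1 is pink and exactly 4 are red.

Unordered draws without replacement: count favorable combinations over C(25,5).
Favorable = C(6,1) · C(7,4) · C(12,0) = 210; total = C(25,5) = 53130.
P = 210/53130 = 1/253 ≈ 0.0040.

1/253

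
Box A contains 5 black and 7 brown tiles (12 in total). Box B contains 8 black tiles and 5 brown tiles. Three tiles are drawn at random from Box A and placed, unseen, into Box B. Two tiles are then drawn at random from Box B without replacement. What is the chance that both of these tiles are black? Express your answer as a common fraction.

Condition on how many of the transferred tiles are black (from Box A: 5 black of 12; then Box B has 16 total).
  0 black: C(5,0)C(7,3)/C(12,3) = 7/44; then P = C(8,2)/C(16,2) = 7/30
  1 black: C(5,1)C(7,2)/C(12,3) = 21/44; then P = C(9,2)/C(16,2) = 3/10
  2 black: C(5,2)C(7,1)/C(12,3) = 7/22; then P = C(10,2)/C(16,2) = 3/8
  3 black: C(5,3)C(7,0)/C(12,3) = 1/22; then P = C(11,2)/C(16,2) = 11/24
P(both black) = 141/440 ≈ 0.3205.

141/440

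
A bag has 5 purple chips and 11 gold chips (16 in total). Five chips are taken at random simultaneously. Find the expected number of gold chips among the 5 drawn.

55/16

By linearity of expectation, E[X] = Σ P(draw i is gold); by symmetry each draw (even without replacement) has P(gold) = 11/16.
E[X] = 5 · 11/16 = 55/16 ≈ 3.4375.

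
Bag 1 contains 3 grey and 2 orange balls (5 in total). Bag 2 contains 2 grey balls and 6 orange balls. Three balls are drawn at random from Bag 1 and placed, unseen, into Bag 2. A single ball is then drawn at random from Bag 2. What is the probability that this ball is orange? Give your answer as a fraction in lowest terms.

Condition on how many of the transferred balls are orange (from Bag 1: 2 orange of 5; then Bag 2 has 11 total).
  0 orange: C(2,0)C(3,3)/C(5,3) = 1/10; then P = 6/11
  1 orange: C(2,1)C(3,2)/C(5,3) = 3/5; then P = 7/11
  2 orange: C(2,2)C(3,1)/C(5,3) = 3/10; then P = 8/11
P(orange from Bag 2) = 36/55 ≈ 0.6545.

36/55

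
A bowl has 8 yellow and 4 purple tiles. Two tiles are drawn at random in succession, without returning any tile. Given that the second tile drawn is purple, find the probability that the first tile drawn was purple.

3/11

P(first=purple and the second tile drawn is purple) = (4/12)·(3/11) = 1/11.
P(the second tile drawn is purple) = Σ over first color = 8/33 + 1/11 = 1/3.
By Bayes, P(first=purple | the second tile drawn is purple) = 1/11 / 1/3 = 3/11 ≈ 0.2727.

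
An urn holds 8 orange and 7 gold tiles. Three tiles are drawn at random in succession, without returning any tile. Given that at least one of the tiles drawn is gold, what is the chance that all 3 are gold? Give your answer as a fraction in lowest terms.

5/57

P(all 3 gold) = C(7,3)/C(15,3) = 1/13; P(at least one gold) = 1 − C(8,3)/C(15,3) = 57/65.
Since 'all 3 gold' ⊆ 'at least one gold', P(all 3 | at least one) = 1/13 / 57/65 = 5/57 ≈ 0.0877.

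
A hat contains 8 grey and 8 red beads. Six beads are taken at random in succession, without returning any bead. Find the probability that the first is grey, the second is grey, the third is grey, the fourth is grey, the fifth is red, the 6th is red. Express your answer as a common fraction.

Multiply the conditional probability of each draw in order, without replacement, so each draw removes one from its color and from the total.
P = (8/16) · (7/15) · (6/14) · (5/13) · (8/12) · (7/11) = 7/429 ≈ 0.0163.

7/429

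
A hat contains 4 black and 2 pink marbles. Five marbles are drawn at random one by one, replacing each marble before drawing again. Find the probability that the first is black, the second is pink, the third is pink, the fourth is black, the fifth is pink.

4/243

Multiply the conditional probability of each draw in order, with replacement (the composition resets each draw).
P = (4/6) · (2/6) · (2/6) · (4/6) · (2/6) = 4/243 ≈ 0.0165.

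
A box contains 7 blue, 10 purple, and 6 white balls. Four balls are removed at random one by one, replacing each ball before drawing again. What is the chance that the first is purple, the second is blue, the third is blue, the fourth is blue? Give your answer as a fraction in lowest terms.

Multiply the conditional probability of each draw in order, with replacement (the composition resets each draw).
P = (10/23) · (7/23) · (7/23) · (7/23) = 3430/279841 ≈ 0.0123.

3430/279841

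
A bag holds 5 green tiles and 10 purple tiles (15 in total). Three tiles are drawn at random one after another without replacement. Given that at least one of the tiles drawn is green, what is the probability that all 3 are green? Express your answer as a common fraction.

P(all 3 green) = C(5,3)/C(15,3) = 2/91; P(at least one green) = 1 − C(10,3)/C(15,3) = 67/91.
Since 'all 3 green' ⊆ 'at least one green', P(all 3 | at least one) = 2/91 / 67/91 = 2/67 ≈ 0.0299.

2/67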